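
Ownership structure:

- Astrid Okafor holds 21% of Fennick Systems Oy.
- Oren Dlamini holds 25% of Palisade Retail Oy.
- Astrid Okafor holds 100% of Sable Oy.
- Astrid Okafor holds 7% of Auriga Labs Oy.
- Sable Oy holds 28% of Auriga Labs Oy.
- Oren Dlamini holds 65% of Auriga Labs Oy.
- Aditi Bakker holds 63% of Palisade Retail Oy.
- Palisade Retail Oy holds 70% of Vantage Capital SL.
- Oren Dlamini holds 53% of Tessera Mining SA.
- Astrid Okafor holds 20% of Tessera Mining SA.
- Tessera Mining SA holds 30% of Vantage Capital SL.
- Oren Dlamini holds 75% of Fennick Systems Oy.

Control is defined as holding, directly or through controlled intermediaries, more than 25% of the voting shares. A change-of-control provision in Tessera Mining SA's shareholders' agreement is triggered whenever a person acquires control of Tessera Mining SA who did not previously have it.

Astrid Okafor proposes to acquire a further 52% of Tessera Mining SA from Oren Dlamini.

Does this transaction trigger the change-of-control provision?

The purchase adds only to Astrid's holdings (Oren's stake shrinks), so Astrid is the only person who could newly come to control Tessera.
Astrid holds 100% of Sable, so Astrid controls Sable.
Astrid and Sable together hold 7% + 28% = 35% of Auriga, so Astrid controls Auriga.
In Tessera, Astrid's side holds only 20%, not > 25%.
So before the transaction, Astrid does not control Tessera.
After the purchase, Astrid's direct stake in Tessera rises to 20% + 52% = 72%, and Oren's stake falls to 1%.
Astrid holds 72% of Tessera, so Astrid controls Tessera.
Astrid did not control Tessera before and does after, so the clause is triggered.

Yes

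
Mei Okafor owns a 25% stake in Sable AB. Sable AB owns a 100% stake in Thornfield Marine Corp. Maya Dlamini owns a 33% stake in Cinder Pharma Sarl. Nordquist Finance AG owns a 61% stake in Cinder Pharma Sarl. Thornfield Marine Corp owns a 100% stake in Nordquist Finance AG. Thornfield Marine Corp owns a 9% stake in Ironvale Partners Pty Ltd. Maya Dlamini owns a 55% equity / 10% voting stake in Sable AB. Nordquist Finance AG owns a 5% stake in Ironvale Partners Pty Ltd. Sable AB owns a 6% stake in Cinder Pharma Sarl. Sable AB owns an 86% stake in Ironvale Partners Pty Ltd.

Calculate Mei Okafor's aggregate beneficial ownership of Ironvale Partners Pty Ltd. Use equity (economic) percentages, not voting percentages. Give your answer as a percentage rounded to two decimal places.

Mei reaches Ironvale along 3 paths.
Via Sable → Thornfield → Nordquist: 25% × 100% × 100% × 5% = 1.25%.
Via Sable: 25% × 86% = 21.5%.
Via Sable → Thornfield: 25% × 100% × 9% = 2.25%.
Total: 1.25% + 21.5% + 2.25% = 25%.
Rounded: 25.00%.

25.00%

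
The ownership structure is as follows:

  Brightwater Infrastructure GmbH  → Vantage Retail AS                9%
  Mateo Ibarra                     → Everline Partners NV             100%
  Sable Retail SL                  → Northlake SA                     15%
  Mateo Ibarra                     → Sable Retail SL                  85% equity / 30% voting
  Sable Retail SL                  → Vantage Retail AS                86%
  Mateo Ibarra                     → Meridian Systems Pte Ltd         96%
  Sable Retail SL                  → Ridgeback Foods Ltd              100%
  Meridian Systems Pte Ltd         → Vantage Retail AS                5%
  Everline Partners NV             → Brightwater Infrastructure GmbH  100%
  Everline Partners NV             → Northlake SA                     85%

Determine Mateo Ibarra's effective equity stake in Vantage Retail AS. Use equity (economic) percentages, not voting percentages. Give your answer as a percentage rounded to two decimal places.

Mateo reaches Vantage along 3 paths.
Via Everline → Brightwater: 100% × 100% × 9% = 9%.
Via Sable: 85% × 86% = 73.1%.
Via Meridian: 96% × 5% = 4.8%.
Total: 9% + 73.1% + 4.8% = 86.9%.
Rounded: 86.90%.

86.90%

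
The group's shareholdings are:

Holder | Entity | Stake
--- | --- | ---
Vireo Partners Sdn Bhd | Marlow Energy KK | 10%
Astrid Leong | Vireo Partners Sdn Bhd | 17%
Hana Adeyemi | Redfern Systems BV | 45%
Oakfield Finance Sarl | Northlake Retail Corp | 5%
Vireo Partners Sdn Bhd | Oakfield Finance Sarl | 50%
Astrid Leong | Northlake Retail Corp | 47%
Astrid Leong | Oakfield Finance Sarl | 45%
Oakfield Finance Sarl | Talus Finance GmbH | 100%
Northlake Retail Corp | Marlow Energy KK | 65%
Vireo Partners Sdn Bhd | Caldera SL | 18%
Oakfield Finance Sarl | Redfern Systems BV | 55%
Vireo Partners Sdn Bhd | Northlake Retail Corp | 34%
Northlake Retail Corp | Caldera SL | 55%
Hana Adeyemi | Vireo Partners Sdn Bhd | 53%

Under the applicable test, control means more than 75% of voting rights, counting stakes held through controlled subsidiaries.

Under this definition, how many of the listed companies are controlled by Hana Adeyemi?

Hana's largest direct stake is 53% in Vireo, which does not meet the threshold.
Hana controls 0 companies.

0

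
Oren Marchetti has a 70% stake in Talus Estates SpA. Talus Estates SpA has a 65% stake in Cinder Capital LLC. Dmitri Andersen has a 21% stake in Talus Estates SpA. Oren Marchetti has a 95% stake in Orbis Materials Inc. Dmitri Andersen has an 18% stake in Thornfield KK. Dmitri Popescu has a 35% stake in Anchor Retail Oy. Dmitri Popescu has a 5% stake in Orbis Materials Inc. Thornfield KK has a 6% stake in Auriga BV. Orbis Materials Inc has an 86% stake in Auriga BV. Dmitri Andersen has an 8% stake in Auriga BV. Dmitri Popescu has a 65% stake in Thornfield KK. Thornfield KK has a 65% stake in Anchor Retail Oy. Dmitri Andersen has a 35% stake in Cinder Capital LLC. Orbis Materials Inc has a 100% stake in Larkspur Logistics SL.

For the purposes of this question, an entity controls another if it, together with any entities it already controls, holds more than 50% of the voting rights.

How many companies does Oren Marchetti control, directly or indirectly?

5

Oren holds 95% of Orbis, so Oren controls Orbis.
Oren holds 70% of Talus, so Oren controls Talus.
Orbis holds 100% of Larkspur, so Oren controls Larkspur.
Talus holds 65% of Cinder, so Oren controls Cinder.
Orbis holds 86% of Auriga, so Oren controls Auriga.
No other company's threshold is met.
Oren controls 5 companies.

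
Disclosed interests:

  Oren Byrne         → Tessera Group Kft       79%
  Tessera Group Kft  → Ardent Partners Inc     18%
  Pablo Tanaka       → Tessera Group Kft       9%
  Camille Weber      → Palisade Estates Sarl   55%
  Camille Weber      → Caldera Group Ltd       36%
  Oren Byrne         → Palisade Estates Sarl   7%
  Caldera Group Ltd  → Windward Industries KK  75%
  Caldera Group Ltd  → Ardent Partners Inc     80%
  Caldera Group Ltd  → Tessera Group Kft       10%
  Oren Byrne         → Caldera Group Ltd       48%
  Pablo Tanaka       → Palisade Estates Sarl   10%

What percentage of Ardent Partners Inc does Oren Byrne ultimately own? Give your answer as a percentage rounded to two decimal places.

53.48%

Oren reaches Ardent along 3 paths.
Via Caldera: 48% × 80% = 38.4%.
Via Tessera: 79% × 18% = 14.22%.
Via Caldera → Tessera: 48% × 10% × 18% = 0.864%.
Total: 38.4% + 14.22% + 0.864% = 53.484%.
Rounded: 53.48%.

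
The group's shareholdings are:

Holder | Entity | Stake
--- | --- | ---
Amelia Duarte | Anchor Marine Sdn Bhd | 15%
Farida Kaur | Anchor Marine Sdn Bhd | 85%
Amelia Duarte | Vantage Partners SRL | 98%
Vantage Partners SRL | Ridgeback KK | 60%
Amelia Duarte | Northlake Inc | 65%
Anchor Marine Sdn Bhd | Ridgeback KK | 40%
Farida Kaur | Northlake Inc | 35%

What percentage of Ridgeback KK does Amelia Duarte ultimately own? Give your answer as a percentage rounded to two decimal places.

64.80%

Amelia reaches Ridgeback along 2 paths.
Via Vantage: 98% × 60% = 58.8%.
Via Anchor: 15% × 40% = 6%.
Total: 58.8% + 6% = 64.8%.
Rounded: 64.80%.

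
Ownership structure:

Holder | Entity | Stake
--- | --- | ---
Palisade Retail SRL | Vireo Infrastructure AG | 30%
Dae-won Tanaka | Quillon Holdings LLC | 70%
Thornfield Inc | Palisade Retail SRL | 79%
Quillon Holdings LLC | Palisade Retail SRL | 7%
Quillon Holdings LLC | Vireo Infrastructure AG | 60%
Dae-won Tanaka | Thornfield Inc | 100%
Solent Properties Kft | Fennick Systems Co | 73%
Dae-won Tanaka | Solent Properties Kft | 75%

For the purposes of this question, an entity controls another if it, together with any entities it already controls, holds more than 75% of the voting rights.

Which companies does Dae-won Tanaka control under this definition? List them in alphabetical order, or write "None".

Palisade Retail SRL, Thornfield Inc

Dae-won holds 100% of Thornfield, so Dae-won controls Thornfield.
Thornfield holds 79% of Palisade, so Dae-won controls Palisade.
No other company's threshold is met.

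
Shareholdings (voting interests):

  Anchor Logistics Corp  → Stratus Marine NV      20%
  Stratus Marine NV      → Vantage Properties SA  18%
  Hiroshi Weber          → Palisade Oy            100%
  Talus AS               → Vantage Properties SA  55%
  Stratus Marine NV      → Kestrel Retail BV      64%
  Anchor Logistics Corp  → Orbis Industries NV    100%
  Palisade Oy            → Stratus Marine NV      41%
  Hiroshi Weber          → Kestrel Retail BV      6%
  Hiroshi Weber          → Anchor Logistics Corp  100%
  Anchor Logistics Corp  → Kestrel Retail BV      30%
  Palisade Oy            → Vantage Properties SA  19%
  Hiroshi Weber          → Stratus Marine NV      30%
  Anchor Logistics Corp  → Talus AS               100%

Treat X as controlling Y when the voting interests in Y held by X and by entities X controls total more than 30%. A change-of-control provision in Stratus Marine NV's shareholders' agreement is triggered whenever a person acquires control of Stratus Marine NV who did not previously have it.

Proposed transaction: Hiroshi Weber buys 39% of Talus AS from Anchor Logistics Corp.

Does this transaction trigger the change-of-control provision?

The purchase adds only to Hiroshi's holdings (Anchor's stake shrinks), so Hiroshi is the only person who could newly come to control Stratus.
Hiroshi holds 100% of Palisade, so Hiroshi controls Palisade.
Hiroshi holds 100% of Anchor, so Hiroshi controls Anchor.
Palisade and Anchor and Hiroshi together hold 41% + 20% + 30% = 91% of Stratus, so Hiroshi controls Stratus.
So Hiroshi already controls Stratus before the transaction.
After the purchase, Hiroshi holds 39% of Talus directly, and Anchor's stake falls to 61%.
Hiroshi controlled Stratus already, so this is not a new person acquiring control; every other person's position is unchanged or reduced.
No new person acquires control, so the clause is not triggered.

No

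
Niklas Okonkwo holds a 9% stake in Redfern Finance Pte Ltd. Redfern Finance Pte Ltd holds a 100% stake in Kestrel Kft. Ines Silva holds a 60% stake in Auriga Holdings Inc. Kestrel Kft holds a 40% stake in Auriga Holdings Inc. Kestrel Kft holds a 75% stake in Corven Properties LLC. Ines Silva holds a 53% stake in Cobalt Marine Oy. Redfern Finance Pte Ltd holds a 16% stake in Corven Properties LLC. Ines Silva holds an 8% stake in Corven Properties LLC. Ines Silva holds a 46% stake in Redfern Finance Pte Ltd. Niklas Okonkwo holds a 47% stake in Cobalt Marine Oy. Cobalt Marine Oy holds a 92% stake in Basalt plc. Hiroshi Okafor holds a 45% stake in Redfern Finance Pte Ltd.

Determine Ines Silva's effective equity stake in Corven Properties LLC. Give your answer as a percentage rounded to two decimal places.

Ines reaches Corven along 3 paths.
Direct stake: 8% = 8%.
Via Redfern: 46% × 16% = 7.36%.
Via Redfern → Kestrel: 46% × 100% × 75% = 34.5%.
Total: 8% + 7.36% + 34.5% = 49.86%.

49.86%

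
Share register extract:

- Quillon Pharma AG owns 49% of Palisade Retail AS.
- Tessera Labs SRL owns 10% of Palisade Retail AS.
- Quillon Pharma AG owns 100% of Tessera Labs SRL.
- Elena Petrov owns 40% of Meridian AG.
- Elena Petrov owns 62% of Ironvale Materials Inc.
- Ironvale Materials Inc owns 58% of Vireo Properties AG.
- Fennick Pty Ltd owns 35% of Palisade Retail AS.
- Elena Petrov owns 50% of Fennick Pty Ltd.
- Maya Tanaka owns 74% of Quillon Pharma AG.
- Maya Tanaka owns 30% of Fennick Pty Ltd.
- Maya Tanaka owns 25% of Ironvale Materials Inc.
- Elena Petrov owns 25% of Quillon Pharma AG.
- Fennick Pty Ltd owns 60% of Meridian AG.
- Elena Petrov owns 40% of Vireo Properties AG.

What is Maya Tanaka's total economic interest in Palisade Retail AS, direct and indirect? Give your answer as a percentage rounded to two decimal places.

Maya reaches Palisade along 3 paths.
Via Fennick: 30% × 35% = 10.5%.
Via Quillon: 74% × 49% = 36.26%.
Via Quillon → Tessera: 74% × 100% × 10% = 7.4%.
Total: 10.5% + 36.26% + 7.4% = 54.16%.

54.16%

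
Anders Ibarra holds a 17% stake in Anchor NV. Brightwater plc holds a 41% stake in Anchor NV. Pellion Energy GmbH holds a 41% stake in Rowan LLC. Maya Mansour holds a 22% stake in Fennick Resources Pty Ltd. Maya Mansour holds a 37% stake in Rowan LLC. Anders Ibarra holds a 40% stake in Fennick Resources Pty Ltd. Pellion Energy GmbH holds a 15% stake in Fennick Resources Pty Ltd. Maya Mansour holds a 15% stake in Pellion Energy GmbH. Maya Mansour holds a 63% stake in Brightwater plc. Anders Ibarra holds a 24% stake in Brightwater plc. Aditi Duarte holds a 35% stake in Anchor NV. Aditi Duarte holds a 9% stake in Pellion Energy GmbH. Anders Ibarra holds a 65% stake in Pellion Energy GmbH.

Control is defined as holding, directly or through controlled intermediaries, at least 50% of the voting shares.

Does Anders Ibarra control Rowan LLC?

No

Anders holds 65% of Pellion, so Anders controls Pellion.
Anders and Pellion together hold 40% + 15% = 55% of Fennick, so Anders controls Fennick.
In Rowan, Anders's side holds only 41%, not ≥ 50%.
So Anders does not control Rowan.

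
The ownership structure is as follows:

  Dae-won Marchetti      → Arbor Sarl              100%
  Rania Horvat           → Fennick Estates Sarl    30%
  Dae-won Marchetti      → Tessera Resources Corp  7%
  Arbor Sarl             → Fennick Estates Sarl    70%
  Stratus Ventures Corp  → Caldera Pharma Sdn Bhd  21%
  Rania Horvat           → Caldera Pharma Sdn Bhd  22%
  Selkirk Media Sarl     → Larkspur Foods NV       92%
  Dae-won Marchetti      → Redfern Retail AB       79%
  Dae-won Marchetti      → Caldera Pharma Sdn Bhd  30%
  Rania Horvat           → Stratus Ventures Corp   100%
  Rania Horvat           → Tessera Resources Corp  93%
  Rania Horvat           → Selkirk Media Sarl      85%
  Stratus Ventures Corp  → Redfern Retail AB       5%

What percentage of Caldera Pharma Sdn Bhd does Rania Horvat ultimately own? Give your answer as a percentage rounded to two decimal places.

Rania reaches Caldera along 2 paths.
Via Stratus: 100% × 21% = 21%.
Direct stake: 22% = 22%.
Total: 21% + 22% = 43%.
Rounded: 43.00%.

43.00%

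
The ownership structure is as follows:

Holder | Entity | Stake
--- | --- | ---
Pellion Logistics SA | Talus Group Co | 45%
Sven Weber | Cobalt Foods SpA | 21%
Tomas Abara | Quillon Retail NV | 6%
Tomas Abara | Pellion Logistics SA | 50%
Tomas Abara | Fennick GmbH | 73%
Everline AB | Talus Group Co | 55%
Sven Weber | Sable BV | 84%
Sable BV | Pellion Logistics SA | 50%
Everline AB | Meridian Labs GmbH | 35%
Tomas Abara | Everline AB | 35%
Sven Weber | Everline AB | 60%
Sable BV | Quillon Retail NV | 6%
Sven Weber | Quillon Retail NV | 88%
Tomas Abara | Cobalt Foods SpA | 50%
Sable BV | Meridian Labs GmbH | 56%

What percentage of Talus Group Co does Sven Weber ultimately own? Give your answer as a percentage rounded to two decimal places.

51.90%

Sven reaches Talus along 2 paths.
Via Everline: 60% × 55% = 33%.
Via Sable → Pellion: 84% × 50% × 45% = 18.9%.
Total: 33% + 18.9% = 51.9%.
Rounded: 51.90%.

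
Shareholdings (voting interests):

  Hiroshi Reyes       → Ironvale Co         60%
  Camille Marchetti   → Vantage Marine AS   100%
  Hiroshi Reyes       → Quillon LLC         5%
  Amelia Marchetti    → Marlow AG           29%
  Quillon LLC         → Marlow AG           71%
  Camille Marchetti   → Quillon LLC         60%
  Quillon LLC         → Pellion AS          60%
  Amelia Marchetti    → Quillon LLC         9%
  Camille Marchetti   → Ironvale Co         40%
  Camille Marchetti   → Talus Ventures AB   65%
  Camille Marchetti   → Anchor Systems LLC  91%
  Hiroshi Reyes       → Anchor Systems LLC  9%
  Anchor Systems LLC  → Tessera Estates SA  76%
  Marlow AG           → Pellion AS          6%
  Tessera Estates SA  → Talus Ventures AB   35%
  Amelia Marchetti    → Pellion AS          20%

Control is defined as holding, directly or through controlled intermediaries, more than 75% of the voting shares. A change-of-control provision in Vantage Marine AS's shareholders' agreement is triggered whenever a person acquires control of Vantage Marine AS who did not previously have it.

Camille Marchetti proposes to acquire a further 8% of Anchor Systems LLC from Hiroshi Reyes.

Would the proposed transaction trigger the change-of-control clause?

No

The purchase adds only to Camille's holdings (Hiroshi's stake shrinks), so Camille is the only person who could newly come to control Vantage.
Camille holds 100% of Vantage, so Camille controls Vantage.
So Camille already controls Vantage before the transaction.
After the purchase, Camille's direct stake in Anchor rises to 91% + 8% = 99%, and Hiroshi's stake falls to 1%.
Camille controlled Vantage already, so this is not a new person acquiring control; every other person's position is unchanged or reduced.
No new person acquires control, so the clause is not triggered.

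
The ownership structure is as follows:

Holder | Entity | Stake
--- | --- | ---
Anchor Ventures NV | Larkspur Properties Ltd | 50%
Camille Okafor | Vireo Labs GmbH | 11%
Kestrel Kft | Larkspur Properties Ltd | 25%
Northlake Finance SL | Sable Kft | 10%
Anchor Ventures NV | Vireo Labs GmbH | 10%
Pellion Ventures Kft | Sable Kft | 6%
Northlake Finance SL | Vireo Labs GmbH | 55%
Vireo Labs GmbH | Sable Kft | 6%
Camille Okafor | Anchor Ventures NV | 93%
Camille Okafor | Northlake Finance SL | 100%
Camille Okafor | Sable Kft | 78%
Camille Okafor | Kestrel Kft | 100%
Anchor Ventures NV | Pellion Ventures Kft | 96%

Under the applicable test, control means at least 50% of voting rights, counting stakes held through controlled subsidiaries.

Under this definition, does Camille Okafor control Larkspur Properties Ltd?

Yes

Camille holds 93% of Anchor, so Camille controls Anchor.
Camille holds 100% of Kestrel, so Camille controls Kestrel.
Kestrel and Anchor together hold 25% + 50% = 75% of Larkspur, so Camille controls Larkspur.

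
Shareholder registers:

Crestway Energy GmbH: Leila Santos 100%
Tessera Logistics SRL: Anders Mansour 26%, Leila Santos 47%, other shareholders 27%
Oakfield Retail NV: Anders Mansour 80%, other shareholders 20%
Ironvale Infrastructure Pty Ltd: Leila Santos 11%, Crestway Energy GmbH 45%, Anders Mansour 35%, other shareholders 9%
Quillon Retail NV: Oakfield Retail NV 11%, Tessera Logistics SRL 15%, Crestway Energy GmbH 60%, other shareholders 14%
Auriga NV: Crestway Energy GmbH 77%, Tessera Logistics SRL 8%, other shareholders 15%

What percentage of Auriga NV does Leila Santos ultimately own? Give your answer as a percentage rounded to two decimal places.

Leila reaches Auriga along 2 paths.
Via Crestway: 100% × 77% = 77%.
Via Tessera: 47% × 8% = 3.76%.
Total: 77% + 3.76% = 80.76%.

80.76%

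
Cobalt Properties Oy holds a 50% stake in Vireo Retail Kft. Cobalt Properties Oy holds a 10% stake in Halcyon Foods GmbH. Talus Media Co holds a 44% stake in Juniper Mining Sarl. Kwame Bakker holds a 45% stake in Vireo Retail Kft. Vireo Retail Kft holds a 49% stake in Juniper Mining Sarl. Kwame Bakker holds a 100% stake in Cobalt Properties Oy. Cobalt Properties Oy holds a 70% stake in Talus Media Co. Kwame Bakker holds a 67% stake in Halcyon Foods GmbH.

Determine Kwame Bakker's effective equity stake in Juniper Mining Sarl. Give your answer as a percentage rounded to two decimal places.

77.35%

Kwame reaches Juniper along 3 paths.
Via Cobalt → Vireo: 100% × 50% × 49% = 24.5%.
Via Vireo: 45% × 49% = 22.05%.
Via Cobalt → Talus: 100% × 70% × 44% = 30.8%.
Total: 24.5% + 22.05% + 30.8% = 77.35%.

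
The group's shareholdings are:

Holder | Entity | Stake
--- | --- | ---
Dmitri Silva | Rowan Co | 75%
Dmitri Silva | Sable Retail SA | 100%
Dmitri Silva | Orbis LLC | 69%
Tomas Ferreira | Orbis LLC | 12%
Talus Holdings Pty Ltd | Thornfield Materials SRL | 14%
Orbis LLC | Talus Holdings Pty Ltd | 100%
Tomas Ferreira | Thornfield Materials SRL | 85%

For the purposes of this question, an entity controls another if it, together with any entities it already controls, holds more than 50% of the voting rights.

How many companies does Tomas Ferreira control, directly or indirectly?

Tomas holds 85% of Thornfield, so Tomas controls Thornfield.
No other company's threshold is met.
Tomas controls 1 company.

1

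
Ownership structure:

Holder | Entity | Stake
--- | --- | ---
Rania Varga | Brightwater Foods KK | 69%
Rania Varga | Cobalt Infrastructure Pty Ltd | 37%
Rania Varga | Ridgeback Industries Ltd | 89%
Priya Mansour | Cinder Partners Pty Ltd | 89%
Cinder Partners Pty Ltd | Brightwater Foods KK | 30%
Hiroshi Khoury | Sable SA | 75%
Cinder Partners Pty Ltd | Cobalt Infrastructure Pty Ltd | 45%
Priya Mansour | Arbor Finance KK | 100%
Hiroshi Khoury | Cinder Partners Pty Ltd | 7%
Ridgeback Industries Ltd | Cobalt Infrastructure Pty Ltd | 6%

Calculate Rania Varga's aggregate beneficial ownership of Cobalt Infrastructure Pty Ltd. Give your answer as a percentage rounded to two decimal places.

42.34%

Rania reaches Cobalt along 2 paths.
Direct stake: 37% = 37%.
Via Ridgeback: 89% × 6% = 5.34%.
Total: 37% + 5.34% = 42.34%.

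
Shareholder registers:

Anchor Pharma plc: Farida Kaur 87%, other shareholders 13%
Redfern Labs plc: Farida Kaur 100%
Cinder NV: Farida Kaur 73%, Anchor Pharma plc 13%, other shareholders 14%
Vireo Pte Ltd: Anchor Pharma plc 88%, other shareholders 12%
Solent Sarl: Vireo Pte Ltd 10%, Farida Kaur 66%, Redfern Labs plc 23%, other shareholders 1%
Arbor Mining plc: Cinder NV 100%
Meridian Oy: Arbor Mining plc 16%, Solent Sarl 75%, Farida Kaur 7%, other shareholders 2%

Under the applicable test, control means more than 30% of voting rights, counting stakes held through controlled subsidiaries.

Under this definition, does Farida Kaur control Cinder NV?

Farida holds 87% of Anchor, so Farida controls Anchor.
Farida and Anchor together hold 73% + 13% = 86% of Cinder, so Farida controls Cinder.

Yes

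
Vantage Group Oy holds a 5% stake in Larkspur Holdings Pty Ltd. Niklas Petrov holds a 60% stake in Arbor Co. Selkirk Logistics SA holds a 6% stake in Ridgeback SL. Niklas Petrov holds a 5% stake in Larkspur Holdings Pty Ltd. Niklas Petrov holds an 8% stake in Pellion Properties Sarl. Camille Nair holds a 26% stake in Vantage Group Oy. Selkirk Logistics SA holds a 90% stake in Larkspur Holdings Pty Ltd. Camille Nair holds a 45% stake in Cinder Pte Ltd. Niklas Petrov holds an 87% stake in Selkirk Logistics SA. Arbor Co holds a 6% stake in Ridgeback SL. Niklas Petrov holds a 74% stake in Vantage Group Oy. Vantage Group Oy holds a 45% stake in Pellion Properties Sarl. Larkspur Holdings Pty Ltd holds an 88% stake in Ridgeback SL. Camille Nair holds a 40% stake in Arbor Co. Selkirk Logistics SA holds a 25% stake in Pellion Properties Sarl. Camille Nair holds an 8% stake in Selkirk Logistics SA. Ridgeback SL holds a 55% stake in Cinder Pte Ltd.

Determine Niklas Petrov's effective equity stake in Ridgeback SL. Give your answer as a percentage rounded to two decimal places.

85.38%

Niklas reaches Ridgeback along 5 paths.
Via Selkirk: 87% × 6% = 5.22%.
Via Selkirk → Larkspur: 87% × 90% × 88% = 68.904%.
Via Larkspur: 5% × 88% = 4.4%.
Via Vantage → Larkspur: 74% × 5% × 88% = 3.256%.
Via Arbor: 60% × 6% = 3.6%.
Total: 5.22% + 68.904% + 4.4% + 3.256% + 3.6% = 85.38%.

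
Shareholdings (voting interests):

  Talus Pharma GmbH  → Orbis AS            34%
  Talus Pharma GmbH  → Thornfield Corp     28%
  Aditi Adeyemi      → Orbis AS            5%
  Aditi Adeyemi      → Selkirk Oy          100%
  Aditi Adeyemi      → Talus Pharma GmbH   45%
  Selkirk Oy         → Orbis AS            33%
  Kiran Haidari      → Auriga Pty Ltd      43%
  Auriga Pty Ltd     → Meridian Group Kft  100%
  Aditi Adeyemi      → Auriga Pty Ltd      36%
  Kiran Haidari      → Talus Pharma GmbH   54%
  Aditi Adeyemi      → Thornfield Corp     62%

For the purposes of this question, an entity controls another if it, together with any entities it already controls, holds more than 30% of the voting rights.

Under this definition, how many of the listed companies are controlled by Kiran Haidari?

Kiran holds 54% of Talus, so Kiran controls Talus.
Kiran holds 43% of Auriga, so Kiran controls Auriga.
Auriga holds 100% of Meridian, so Kiran controls Meridian.
Talus holds 34% of Orbis, so Kiran controls Orbis.
No other company's threshold is met.
Kiran controls 4 companies.

4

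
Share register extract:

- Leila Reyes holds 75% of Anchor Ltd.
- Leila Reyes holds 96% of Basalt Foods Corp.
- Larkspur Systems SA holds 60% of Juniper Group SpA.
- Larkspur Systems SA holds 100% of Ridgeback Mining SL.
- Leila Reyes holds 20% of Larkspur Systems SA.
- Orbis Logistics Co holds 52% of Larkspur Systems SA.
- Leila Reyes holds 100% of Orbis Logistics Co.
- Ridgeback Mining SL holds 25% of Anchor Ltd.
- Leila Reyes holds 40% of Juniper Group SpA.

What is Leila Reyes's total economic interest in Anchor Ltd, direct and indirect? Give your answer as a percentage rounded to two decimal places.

Leila reaches Anchor along 3 paths.
Via Larkspur → Ridgeback: 20% × 100% × 25% = 5%.
Via Orbis → Larkspur → Ridgeback: 100% × 52% × 100% × 25% = 13%.
Direct stake: 75% = 75%.
Total: 5% + 13% + 75% = 93%.
Rounded: 93.00%.

93.00%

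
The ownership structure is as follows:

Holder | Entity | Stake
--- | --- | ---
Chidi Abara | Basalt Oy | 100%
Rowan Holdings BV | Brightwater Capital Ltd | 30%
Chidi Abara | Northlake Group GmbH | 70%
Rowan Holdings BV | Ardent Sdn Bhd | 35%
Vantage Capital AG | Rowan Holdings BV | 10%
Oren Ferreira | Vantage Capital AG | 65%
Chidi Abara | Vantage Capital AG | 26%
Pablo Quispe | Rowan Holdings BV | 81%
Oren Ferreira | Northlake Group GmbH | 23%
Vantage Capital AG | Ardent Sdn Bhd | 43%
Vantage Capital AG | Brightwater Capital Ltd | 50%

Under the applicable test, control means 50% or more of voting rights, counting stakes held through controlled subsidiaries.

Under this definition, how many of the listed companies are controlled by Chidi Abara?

2

Chidi holds 70% of Northlake, so Chidi controls Northlake.
Chidi holds 100% of Basalt, so Chidi controls Basalt.
No other company's threshold is met.
Chidi controls 2 companies.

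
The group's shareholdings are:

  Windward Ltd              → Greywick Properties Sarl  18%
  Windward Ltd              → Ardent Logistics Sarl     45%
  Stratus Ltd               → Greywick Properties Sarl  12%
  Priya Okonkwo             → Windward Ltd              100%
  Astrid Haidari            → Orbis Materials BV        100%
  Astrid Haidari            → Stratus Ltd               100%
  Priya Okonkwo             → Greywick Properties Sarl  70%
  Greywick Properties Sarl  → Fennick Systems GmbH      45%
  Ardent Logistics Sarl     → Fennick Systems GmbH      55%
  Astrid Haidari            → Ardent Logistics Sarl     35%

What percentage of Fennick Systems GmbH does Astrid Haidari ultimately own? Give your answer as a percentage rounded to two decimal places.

24.65%

Astrid reaches Fennick along 2 paths.
Via Stratus → Greywick: 100% × 12% × 45% = 5.4%.
Via Ardent: 35% × 55% = 19.25%.
Total: 5.4% + 19.25% = 24.65%.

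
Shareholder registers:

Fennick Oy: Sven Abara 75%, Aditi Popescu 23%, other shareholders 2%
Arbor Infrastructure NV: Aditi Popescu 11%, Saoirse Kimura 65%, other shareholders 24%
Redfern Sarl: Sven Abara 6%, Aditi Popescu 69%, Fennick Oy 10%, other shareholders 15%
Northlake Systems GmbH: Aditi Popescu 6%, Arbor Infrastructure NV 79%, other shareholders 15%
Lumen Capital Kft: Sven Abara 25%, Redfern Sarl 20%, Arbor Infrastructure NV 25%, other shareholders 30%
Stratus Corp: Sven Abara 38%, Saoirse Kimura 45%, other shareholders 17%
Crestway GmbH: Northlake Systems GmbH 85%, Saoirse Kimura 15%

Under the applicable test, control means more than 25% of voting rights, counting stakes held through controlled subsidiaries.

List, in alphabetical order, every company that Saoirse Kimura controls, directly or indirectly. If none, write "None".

Arbor Infrastructure NV, Crestway GmbH, Northlake Systems GmbH, Stratus Corp

Saoirse holds 65% of Arbor, so Saoirse controls Arbor.
Arbor holds 79% of Northlake, so Saoirse controls Northlake.
Saoirse holds 45% of Stratus, so Saoirse controls Stratus.
Northlake and Saoirse together hold 85% + 15% = 100% of Crestway, so Saoirse controls Crestway.
No other company's threshold is met.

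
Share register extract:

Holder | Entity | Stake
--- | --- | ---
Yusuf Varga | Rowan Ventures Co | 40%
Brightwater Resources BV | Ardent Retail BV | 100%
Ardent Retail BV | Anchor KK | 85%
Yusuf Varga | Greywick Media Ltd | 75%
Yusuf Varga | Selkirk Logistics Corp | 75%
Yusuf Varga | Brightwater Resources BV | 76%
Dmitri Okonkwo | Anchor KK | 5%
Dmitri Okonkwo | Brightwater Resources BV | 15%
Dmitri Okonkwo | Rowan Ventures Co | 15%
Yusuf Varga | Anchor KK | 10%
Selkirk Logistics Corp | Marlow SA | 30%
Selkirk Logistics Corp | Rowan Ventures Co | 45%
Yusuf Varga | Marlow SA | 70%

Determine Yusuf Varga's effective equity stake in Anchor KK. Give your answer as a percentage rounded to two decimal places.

74.60%

Yusuf reaches Anchor along 2 paths.
Via Brightwater → Ardent: 76% × 100% × 85% = 64.6%.
Direct stake: 10% = 10%.
Total: 64.6% + 10% = 74.6%.
Rounded: 74.60%.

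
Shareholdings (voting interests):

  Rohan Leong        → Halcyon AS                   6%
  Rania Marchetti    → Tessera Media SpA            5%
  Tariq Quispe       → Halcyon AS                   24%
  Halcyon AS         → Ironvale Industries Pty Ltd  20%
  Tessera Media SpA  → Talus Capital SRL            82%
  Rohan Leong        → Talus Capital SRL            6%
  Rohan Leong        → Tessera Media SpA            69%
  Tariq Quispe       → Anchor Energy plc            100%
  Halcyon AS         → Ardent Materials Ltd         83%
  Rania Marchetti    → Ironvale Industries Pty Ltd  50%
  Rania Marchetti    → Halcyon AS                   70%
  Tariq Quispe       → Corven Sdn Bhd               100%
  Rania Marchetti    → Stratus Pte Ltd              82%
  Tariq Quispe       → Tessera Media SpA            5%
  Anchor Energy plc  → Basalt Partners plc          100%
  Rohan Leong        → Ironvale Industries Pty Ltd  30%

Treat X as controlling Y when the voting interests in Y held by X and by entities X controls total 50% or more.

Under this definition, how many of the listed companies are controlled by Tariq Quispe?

3

Tariq holds 100% of Anchor, so Tariq controls Anchor.
Tariq holds 100% of Corven, so Tariq controls Corven.
Anchor holds 100% of Basalt, so Tariq controls Basalt.
No other company's threshold is met.
Tariq controls 3 companies.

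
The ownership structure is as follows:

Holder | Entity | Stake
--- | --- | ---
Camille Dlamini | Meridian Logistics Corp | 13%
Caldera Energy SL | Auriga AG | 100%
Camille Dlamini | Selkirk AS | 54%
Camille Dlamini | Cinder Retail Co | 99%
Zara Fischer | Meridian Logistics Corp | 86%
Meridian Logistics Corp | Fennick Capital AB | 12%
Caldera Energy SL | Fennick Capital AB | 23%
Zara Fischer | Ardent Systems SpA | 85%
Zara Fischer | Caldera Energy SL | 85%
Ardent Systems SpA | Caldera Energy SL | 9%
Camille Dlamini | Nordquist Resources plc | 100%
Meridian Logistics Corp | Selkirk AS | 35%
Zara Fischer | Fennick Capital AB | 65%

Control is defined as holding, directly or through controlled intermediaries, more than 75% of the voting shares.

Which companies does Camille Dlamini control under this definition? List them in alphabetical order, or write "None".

Camille holds 100% of Nordquist, so Camille controls Nordquist.
Camille holds 99% of Cinder, so Camille controls Cinder.
No other company's threshold is met.

Cinder Retail Co, Nordquist Resources plc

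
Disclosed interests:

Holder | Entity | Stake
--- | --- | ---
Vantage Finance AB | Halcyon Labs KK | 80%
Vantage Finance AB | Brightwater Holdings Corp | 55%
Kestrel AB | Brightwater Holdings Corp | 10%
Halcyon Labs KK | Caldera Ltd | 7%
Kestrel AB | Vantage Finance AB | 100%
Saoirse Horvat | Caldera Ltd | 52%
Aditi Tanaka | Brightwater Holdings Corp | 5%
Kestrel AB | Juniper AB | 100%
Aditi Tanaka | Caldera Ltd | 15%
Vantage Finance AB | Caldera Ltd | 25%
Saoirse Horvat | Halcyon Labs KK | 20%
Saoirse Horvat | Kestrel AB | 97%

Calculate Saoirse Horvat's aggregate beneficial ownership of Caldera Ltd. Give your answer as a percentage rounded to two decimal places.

Saoirse reaches Caldera along 4 paths.
Direct stake: 52% = 52%.
Via Kestrel → Vantage: 97% × 100% × 25% = 24.25%.
Via Halcyon: 20% × 7% = 1.4%.
Via Kestrel → Vantage → Halcyon: 97% × 100% × 80% × 7% = 5.432%.
Total: 52% + 24.25% + 1.4% + 5.432% = 83.082%.
Rounded: 83.08%.

83.08%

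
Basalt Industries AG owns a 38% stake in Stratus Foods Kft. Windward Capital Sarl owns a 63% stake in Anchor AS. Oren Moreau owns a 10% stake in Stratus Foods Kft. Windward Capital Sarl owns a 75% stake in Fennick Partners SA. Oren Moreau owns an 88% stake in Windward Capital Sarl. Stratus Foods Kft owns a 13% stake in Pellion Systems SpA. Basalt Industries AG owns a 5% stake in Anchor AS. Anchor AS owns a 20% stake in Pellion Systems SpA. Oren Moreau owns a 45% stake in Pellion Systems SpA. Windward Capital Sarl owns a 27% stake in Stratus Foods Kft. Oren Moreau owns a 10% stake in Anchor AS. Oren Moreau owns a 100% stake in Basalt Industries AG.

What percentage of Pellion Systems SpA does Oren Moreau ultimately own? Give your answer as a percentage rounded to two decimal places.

68.42%

Oren reaches Pellion along 7 paths.
Via Windward → Anchor: 88% × 63% × 20% = 11.088%.
Via Anchor: 10% × 20% = 2%.
Via Basalt → Anchor: 100% × 5% × 20% = 1%.
Via Windward → Stratus: 88% × 27% × 13% = 3.0888%.
Via Basalt → Stratus: 100% × 38% × 13% = 4.94%.
Via Stratus: 10% × 13% = 1.3%.
Direct stake: 45% = 45%.
Total: 11.088% + 2% + 1% + 3.0888% + 4.94% + 1.3% + 45% = 68.4168%.
Rounded: 68.42%.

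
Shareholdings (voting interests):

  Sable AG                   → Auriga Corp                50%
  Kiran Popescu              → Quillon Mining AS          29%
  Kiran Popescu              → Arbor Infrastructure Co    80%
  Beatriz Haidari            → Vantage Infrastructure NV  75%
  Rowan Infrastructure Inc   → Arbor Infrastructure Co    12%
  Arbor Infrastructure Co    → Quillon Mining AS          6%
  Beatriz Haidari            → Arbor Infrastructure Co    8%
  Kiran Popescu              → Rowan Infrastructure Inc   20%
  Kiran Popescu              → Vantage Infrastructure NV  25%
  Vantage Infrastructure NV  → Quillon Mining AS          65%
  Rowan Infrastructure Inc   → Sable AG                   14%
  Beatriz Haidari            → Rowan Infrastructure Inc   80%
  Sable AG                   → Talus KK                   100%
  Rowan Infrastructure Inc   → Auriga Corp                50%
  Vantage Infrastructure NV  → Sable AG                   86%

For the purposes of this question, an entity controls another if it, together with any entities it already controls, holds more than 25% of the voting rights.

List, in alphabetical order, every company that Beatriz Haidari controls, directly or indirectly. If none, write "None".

Auriga Corp, Quillon Mining AS, Rowan Infrastructure Inc, Sable AG, Talus KK, Vantage Infrastructure NV

Beatriz holds 80% of Rowan, so Beatriz controls Rowan.
Beatriz holds 75% of Vantage, so Beatriz controls Vantage.
Vantage and Rowan together hold 86% + 14% = 100% of Sable, so Beatriz controls Sable.
Vantage holds 65% of Quillon, so Beatriz controls Quillon.
Sable holds 100% of Talus, so Beatriz controls Talus.
Sable and Rowan together hold 50% + 50% = 100% of Auriga, so Beatriz controls Auriga.
No other company's threshold is met.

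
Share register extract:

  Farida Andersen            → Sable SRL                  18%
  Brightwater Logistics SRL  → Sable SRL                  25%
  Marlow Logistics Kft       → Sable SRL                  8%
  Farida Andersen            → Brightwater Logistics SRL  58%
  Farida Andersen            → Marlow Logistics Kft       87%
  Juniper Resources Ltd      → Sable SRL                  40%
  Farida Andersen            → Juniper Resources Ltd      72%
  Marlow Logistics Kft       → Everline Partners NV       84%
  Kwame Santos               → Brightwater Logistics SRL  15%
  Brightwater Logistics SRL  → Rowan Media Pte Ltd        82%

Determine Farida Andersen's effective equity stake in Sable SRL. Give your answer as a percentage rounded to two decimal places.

Farida reaches Sable along 4 paths.
Direct stake: 18% = 18%.
Via Brightwater: 58% × 25% = 14.5%.
Via Juniper: 72% × 40% = 28.8%.
Via Marlow: 87% × 8% = 6.96%.
Total: 18% + 14.5% + 28.8% + 6.96% = 68.26%.

68.26%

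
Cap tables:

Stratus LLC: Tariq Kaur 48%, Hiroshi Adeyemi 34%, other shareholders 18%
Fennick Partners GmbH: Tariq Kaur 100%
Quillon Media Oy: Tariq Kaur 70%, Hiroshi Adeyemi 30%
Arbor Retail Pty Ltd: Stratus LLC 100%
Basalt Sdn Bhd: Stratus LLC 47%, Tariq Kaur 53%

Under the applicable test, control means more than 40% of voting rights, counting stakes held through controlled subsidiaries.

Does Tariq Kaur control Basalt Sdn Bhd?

Yes

Tariq holds 48% of Stratus, so Tariq controls Stratus.
Stratus and Tariq together hold 47% + 53% = 100% of Basalt, so Tariq controls Basalt.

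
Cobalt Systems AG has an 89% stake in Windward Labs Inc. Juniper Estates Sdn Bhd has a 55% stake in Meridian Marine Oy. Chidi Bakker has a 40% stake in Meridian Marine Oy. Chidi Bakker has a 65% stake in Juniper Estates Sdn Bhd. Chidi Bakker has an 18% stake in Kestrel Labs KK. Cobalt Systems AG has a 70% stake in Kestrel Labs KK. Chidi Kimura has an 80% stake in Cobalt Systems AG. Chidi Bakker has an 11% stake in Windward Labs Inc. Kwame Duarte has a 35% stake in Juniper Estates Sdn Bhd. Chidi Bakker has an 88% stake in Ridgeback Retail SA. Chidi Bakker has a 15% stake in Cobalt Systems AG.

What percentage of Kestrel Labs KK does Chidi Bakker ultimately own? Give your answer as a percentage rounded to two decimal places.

Chidi Bakker reaches Kestrel along 2 paths.
Via Cobalt: 15% × 70% = 10.5%.
Direct stake: 18% = 18%.
Total: 10.5% + 18% = 28.5%.
Rounded: 28.50%.

28.50%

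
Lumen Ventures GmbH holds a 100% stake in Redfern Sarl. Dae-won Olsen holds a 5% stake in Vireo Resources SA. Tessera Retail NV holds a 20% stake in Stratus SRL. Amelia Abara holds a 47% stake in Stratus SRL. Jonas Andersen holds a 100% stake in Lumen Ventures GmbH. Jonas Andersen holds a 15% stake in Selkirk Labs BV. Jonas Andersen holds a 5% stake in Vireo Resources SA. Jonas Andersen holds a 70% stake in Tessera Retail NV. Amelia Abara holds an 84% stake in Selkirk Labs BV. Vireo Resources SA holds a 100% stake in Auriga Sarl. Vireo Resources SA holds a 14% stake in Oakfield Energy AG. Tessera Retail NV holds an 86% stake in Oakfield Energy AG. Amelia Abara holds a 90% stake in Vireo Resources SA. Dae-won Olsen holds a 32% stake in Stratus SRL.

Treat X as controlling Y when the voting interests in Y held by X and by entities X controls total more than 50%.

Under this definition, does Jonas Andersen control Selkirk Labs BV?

No

Jonas holds 70% of Tessera, so Jonas controls Tessera.
Jonas holds 100% of Lumen, so Jonas controls Lumen.
Lumen holds 100% of Redfern, so Jonas controls Redfern.
Tessera holds 86% of Oakfield, so Jonas controls Oakfield.
In Selkirk, Jonas's side holds only 15%, not > 50%.
So Jonas does not control Selkirk.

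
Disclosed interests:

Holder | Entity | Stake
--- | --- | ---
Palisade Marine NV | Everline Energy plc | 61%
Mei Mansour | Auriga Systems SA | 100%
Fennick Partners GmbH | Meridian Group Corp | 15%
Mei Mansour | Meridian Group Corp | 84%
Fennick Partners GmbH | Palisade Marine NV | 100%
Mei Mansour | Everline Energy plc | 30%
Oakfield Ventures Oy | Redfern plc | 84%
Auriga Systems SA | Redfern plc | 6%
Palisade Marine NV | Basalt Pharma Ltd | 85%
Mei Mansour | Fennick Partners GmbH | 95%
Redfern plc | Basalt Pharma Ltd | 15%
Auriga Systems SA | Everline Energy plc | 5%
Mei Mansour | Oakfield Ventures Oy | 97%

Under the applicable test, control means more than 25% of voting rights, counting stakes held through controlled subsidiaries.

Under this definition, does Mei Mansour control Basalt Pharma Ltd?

Mei holds 100% of Auriga, so Mei controls Auriga.
Mei holds 97% of Oakfield, so Mei controls Oakfield.
Auriga and Oakfield together hold 6% + 84% = 90% of Redfern, so Mei controls Redfern.
Mei holds 95% of Fennick, so Mei controls Fennick.
Fennick holds 100% of Palisade, so Mei controls Palisade.
Palisade and Redfern together hold 85% + 15% = 100% of Basalt, so Mei controls Basalt.

Yes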